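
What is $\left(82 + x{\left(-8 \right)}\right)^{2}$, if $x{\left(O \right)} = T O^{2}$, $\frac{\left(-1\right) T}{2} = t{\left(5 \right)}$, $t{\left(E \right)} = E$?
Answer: $311364$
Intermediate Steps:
$T = -10$ ($T = \left(-2\right) 5 = -10$)
$x{\left(O \right)} = - 10 O^{2}$
$\left(82 + x{\left(-8 \right)}\right)^{2} = \left(82 - 10 \left(-8\right)^{2}\right)^{2} = \left(82 - 640\right)^{2} = \left(-558\right)^{2} = 311364$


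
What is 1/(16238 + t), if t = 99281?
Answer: 1/115519 ≈ 8.6566e-6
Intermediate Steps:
1/(16238 + t) = 1/(16238 + 99281) = 1/115519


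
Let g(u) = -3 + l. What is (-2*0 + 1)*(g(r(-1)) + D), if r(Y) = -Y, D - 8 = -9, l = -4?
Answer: -8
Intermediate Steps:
D = -1 (D = 8 - 9 = -1)
g(u) = -7 (g(u) = -3 - 4 = -7)
(-2*0 + 1)*(g(r(-1)) + D) = (-2*0 + 1)*(-7 - 1) = (0 + 1)*(-8) = 1*(-8) = -8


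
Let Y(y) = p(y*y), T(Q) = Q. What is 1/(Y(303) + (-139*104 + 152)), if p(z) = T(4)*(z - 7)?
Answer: 1/352904 ≈ 2.8336e-6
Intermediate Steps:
p(z) = -28 + 4*z (p(z) = 4*(z - 7) = 4*(-7 + z) = -28 + 4*z)
Y(y) = -28 + 4*y² (Y(y) = -28 + 4*(y*y) = -28 + 4*y²)
1/(Y(303) + (-139*104 + 152)) = 1/((-28 + 4*303²) + (-139*104 + 152)) = 1/((-28 + 4*91809) + (-14456 + 152)) = 1/((-28 + 367236) - 14304) = 1/(367208 - 14304) = 1/352904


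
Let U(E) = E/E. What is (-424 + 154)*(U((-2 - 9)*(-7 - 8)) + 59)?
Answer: -16200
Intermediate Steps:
U(E) = 1
(-424 + 154)*(U((-2 - 9)*(-7 - 8)) + 59) = (-424 + 154)*(1 + 59) = -270*60 = -16200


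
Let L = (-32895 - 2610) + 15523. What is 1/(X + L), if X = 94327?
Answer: 1/74345 ≈ 1.3451e-5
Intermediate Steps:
L = -19982 (L = -35505 + 15523 = -19982)
1/(X + L) = 1/(94327 - 19982) = 1/74345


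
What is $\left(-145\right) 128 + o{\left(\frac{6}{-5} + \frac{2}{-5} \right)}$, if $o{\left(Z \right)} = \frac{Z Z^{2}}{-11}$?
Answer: $- \frac{25519488}{1375} \approx -18560.0$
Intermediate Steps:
$o{\left(Z \right)} = - \frac{Z^{3}}{11}$ ($o{\left(Z \right)} = Z^{3} \left(- \frac{1}{11}\right) = - \frac{Z^{3}}{11}$)
$\left(-145\right) 128 + o{\left(\frac{6}{-5} + \frac{2}{-5} \right)} = \left(-145\right) 128 - \frac{\left(\frac{6}{-5} + \frac{2}{-5}\right)^{3}}{11} = -18560 - \frac{\left(6 \left(- \frac{1}{5}\right) + 2 \left(- \frac{1}{5}\right)\right)^{3}}{11} = -18560 - \frac{\left(- \frac{6}{5} - \frac{2}{5}\right)^{3}}{11} = -18560 - \frac{\left(- \frac{8}{5}\right)^{3}}{11} = -18560 - - \frac{512}{1375} = -18560 + \frac{512}{1375} = - \frac{25519488}{1375}$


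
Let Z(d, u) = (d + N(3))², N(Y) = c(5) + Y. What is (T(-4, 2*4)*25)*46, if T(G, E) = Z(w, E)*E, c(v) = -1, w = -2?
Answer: 0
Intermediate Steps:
N(Y) = -1 + Y
Z(d, u) = (2 + d)² (Z(d, u) = (d + (-1 + 3))² = (d + 2)² = (2 + d)²)
T(G, E) = 0 (T(G, E) = (2 - 2)²*E = 0²*E = 0*E = 0)
(T(-4, 2*4)*25)*46 = (0*25)*46 = 0*46 = 0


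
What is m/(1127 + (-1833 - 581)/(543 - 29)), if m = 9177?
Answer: 786163/96144 ≈ 8.1769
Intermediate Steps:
m/(1127 + (-1833 - 581)/(543 - 29)) = 9177/(1127 + (-1833 - 581)/(543 - 29)) = 9177/(1127 - 2414/514) = 9177/(1127 - 2414*1/514) = 9177/(1127 - 1207/257) = 9177/(288432/257) = 9177*(257/288432) = 786163/96144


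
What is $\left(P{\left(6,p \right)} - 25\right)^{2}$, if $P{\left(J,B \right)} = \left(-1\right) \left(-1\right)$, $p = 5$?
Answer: $576$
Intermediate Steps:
$P{\left(J,B \right)} = 1$
$\left(P{\left(6,p \right)} - 25\right)^{2} = \left(1 - 25\right)^{2} = \left(-24\right)^{2} = 576$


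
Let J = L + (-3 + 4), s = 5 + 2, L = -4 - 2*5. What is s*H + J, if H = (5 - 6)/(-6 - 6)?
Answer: -149/12 ≈ -12.417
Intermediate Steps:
L = -14 (L = -4 - 10 = -14)
H = 1/12 (H = -1/(-12) = -1*(-1/12) = 1/12 ≈ 0.083333)
s = 7
J = -13 (J = -14 + (-3 + 4) = -14 + 1 = -13)
s*H + J = 7*(1/12) - 13 = 7/12 - 13 = -149/12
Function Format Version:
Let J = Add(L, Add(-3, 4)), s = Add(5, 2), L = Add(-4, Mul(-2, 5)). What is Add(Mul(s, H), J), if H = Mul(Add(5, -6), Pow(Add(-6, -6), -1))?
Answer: Rational(-149, 12) ≈ -12.417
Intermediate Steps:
L = -14 (L = Add(-4, -10) = -14)
H = Rational(1, 12) (H = Mul(-1, Pow(-12, -1)) = Mul(-1, Rational(-1, 12)) = Rational(1, 12) ≈ 0.083333)
s = 7
J = -13 (J = Add(-14, Add(-3, 4)) = Add(-14, 1) = -13)
Add(Mul(s, H), J) = Add(Mul(7, Rational(1, 12)), -13) = Add(Rational(7, 12), -13) = Rational(-149, 12)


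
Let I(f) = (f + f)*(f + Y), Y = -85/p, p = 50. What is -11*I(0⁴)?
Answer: 0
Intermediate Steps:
Y = -17/10 (Y = -85/50 = -85*1/50 = -17/10 ≈ -1.7000)
I(f) = 2*f*(-17/10 + f) (I(f) = (f + f)*(f - 17/10) = (2*f)*(-17/10 + f) = 2*f*(-17/10 + f))
-11*I(0⁴) = -11*0⁴*(-17 + 10*0⁴)/5 = -11*0*(-17 + 10*0)/5 = -11*0*(-17 + 0)/5 = -11*0*(-17)/5 = -11*0 = 0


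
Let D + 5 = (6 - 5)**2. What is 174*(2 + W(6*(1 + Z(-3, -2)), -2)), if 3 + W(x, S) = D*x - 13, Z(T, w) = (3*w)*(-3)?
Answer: -81780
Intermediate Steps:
D = -4 (D = -5 + (6 - 5)**2 = -5 + 1**2 = -5 + 1 = -4)
Z(T, w) = -9*w
W(x, S) = -16 - 4*x (W(x, S) = -3 + (-4*x - 13) = -3 + (-13 - 4*x) = -16 - 4*x)
174*(2 + W(6*(1 + Z(-3, -2)), -2)) = 174*(2 + (-16 - 24*(1 - 9*(-2)))) = 174*(2 + (-16 - 24*(1 + 18))) = 174*(2 + (-16 - 24*19)) = 174*(2 + (-16 - 4*114)) = 174*(2 + (-16 - 456)) = 174*(2 - 472) = 174*(-470) = -81780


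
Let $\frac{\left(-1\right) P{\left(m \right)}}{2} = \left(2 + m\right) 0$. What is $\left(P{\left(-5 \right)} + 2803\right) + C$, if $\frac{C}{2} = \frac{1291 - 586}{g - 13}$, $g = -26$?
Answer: $\frac{35969}{13} \approx 2766.8$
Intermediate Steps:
$C = - \frac{470}{13}$ ($C = 2 \frac{1291 - 586}{-26 - 13} = 2 \frac{705}{-39} = 2 \cdot 705 \left(- \frac{1}{39}\right) = 2 \left(- \frac{235}{13}\right) = - \frac{470}{13} \approx -36.154$)
$P{\left(m \right)} = 0$ ($P{\left(m \right)} = - 2 \left(2 + m\right) 0 = \left(-2\right) 0 = 0$)
$\left(P{\left(-5 \right)} + 2803\right) + C = \left(0 + 2803\right) - \frac{470}{13} = 2803 - \frac{470}{13} = \frac{35969}{13}$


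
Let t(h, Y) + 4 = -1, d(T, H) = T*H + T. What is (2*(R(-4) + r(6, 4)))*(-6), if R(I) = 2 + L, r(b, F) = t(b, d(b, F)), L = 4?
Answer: -12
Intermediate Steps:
d(T, H) = T + H*T (d(T, H) = H*T + T = T + H*T)
t(h, Y) = -5 (t(h, Y) = -4 - 1 = -5)
r(b, F) = -5
R(I) = 6 (R(I) = 2 + 4 = 6)
(2*(R(-4) + r(6, 4)))*(-6) = (2*(6 - 5))*(-6) = (2*1)*(-6) = 2*(-6) = -12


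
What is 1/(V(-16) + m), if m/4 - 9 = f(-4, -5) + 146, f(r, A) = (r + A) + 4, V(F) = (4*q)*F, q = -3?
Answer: 1/792 ≈ 0.0012626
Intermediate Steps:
V(F) = -12*F (V(F) = (4*(-3))*F = -12*F)
f(r, A) = 4 + A + r (f(r, A) = (A + r) + 4 = 4 + A + r)
m = 600 (m = 36 + 4*((4 - 5 - 4) + 146) = 36 + 4*(-5 + 146) = 36 + 4*141 = 36 + 564 = 600)
1/(V(-16) + m) = 1/(-12*(-16) + 600) = 1/(192 + 600) = 1/792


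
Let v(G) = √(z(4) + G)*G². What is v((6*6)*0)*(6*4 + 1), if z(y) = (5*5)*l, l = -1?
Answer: 0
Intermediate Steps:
z(y) = -25 (z(y) = (5*5)*(-1) = 25*(-1) = -25)
v(G) = G²*√(-25 + G) (v(G) = √(-25 + G)*G² = G²*√(-25 + G))
v((6*6)*0)*(6*4 + 1) = (((6*6)*0)²*√(-25 + (6*6)*0))*(6*4 + 1) = ((36*0)²*√(-25 + 36*0))*(24 + 1) = (0²*√(-25 + 0))*25 = (0*√(-25))*25 = (0*(5*I))*25 = 0*25 = 0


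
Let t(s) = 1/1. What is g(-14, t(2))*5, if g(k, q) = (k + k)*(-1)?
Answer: 140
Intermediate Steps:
t(s) = 1
g(k, q) = -2*k (g(k, q) = (2*k)*(-1) = -2*k)
g(-14, t(2))*5 = -2*(-14)*5 = 28*5 = 140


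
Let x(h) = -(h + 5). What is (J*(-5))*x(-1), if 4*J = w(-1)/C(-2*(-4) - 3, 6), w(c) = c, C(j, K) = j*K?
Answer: -⅙ ≈ -0.16667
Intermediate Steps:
C(j, K) = K*j
x(h) = -5 - h (x(h) = -(5 + h) = -5 - h)
J = -1/120 (J = (-1/(6*(-2*(-4) - 3)))/4 = (-1/(6*(8 - 3)))/4 = (-1/(6*5))/4 = (-1/30)/4 = (-1*1/30)/4 = (¼)*(-1/30) = -1/120 ≈ -0.0083333)
(J*(-5))*x(-1) = (-1/120*(-5))*(-5 - 1*(-1)) = (-5 + 1)/24 = (1/24)*(-4) = -⅙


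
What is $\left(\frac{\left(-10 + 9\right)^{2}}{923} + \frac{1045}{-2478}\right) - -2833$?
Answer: $\frac{6478658545}{2287194} \approx 2832.6$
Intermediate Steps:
$\left(\frac{\left(-10 + 9\right)^{2}}{923} + \frac{1045}{-2478}\right) - -2833 = \left(\left(-1\right)^{2} \cdot \frac{1}{923} + 1045 \left(- \frac{1}{2478}\right)\right) + 2833 = \left(1 \cdot \frac{1}{923} - \frac{1045}{2478}\right) + 2833 = \left(\frac{1}{923} - \frac{1045}{2478}\right) + 2833 = - \frac{962057}{2287194} + 2833 = \frac{6478658545}{2287194}$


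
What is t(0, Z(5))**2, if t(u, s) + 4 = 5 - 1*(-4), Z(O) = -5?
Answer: 25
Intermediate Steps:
t(u, s) = 5 (t(u, s) = -4 + (5 - 1*(-4)) = -4 + (5 + 4) = -4 + 9 = 5)
t(0, Z(5))**2 = 5**2 = 25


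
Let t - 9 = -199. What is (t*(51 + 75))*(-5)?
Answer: 119700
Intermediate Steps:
t = -190 (t = 9 - 199 = -190)
(t*(51 + 75))*(-5) = -190*(51 + 75)*(-5) = -190*126*(-5) = -23940*(-5) = 119700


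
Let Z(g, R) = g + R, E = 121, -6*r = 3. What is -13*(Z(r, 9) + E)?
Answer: -3367/2 ≈ -1683.5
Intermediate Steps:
r = -½ (r = -⅙*3 = -½ ≈ -0.50000)
Z(g, R) = R + g
-13*(Z(r, 9) + E) = -13*((9 - ½) + 121) = -13*(17/2 + 121) = -13*259/2 = -3367/2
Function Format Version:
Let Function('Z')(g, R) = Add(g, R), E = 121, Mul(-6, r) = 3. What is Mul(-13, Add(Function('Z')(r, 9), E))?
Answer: Rational(-3367, 2) ≈ -1683.5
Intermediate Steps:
r = Rational(-1, 2) (r = Mul(Rational(-1, 6), 3) = Rational(-1, 2) ≈ -0.50000)
Function('Z')(g, R) = Add(R, g)
Mul(-13, Add(Function('Z')(r, 9), E)) = Mul(-13, Add(Add(9, Rational(-1, 2)), 121)) = Mul(-13, Add(Rational(17, 2), 121)) = Mul(-13, Rational(259, 2)) = Rational(-3367, 2)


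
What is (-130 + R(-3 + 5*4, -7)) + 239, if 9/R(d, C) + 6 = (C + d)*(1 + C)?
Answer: 2395/22 ≈ 108.86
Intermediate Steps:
R(d, C) = 9/(-6 + (1 + C)*(C + d)) (R(d, C) = 9/(-6 + (C + d)*(1 + C)) = 9/(-6 + (1 + C)*(C + d)))
(-130 + R(-3 + 5*4, -7)) + 239 = (-130 + 9/(-6 - 7 + (-3 + 5*4) + (-7)² - 7*(-3 + 5*4))) + 239 = (-130 + 9/(-6 - 7 + (-3 + 20) + 49 - 7*(-3 + 20))) + 239 = (-130 + 9/(-6 - 7 + 17 + 49 - 7*17)) + 239 = (-130 + 9/(-6 - 7 + 17 + 49 - 119)) + 239 = (-130 + 9/(-66)) + 239 = (-130 + 9*(-1/66)) + 239 = (-130 - 3/22) + 239 = -2863/22 + 239 = 2395/22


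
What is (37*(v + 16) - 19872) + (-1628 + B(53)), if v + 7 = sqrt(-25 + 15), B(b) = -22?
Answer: -21189 + 37*I*sqrt(10) ≈ -21189.0 + 117.0*I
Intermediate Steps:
v = -7 + I*sqrt(10) (v = -7 + sqrt(-25 + 15) = -7 + sqrt(-10) = -7 + I*sqrt(10) ≈ -7.0 + 3.1623*I)
(37*(v + 16) - 19872) + (-1628 + B(53)) = (37*((-7 + I*sqrt(10)) + 16) - 19872) + (-1628 - 22) = (37*(9 + I*sqrt(10)) - 19872) - 1650 = ((333 + 37*I*sqrt(10)) - 19872) - 1650 = (-19539 + 37*I*sqrt(10)) - 1650 = -21189 + 37*I*sqrt(10)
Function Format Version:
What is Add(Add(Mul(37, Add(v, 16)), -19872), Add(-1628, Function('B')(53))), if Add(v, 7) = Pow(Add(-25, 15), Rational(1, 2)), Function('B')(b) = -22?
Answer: Add(-21189, Mul(37, I, Pow(10, Rational(1, 2)))) ≈ Add(-21189., Mul(117.00, I))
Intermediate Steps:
v = Add(-7, Mul(I, Pow(10, Rational(1, 2)))) (v = Add(-7, Pow(Add(-25, 15), Rational(1, 2))) = Add(-7, Pow(-10, Rational(1, 2))) = Add(-7, Mul(I, Pow(10, Rational(1, 2)))) ≈ Add(-7.0000, Mul(3.1623, I)))
Add(Add(Mul(37, Add(v, 16)), -19872), Add(-1628, Function('B')(53))) = Add(Add(Mul(37, Add(Add(-7, Mul(I, Pow(10, Rational(1, 2)))), 16)), -19872), Add(-1628, -22)) = Add(Add(Mul(37, Add(9, Mul(I, Pow(10, Rational(1, 2))))), -19872), -1650) = Add(Add(Add(333, Mul(37, I, Pow(10, Rational(1, 2)))), -19872), -1650) = Add(Add(-19539, Mul(37, I, Pow(10, Rational(1, 2)))), -1650) = Add(-21189, Mul(37, I, Pow(10, Rational(1, 2))))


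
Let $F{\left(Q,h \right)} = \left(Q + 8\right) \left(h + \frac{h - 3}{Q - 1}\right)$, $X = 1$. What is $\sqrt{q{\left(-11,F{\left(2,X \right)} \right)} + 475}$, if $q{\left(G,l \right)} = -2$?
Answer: $\sqrt{473} \approx 21.749$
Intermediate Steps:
$F{\left(Q,h \right)} = \left(8 + Q\right) \left(h + \frac{-3 + h}{-1 + Q}\right)$
$\sqrt{q{\left(-11,F{\left(2,X \right)} \right)} + 475} = \sqrt{-2 + 475} = \sqrt{473}$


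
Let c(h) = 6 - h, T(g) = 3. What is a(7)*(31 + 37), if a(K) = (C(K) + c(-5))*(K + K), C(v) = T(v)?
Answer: 13328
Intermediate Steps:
C(v) = 3
a(K) = 28*K (a(K) = (3 + (6 - 1*(-5)))*(K + K) = (3 + (6 + 5))*(2*K) = (3 + 11)*(2*K) = 14*(2*K) = 28*K)
a(7)*(31 + 37) = (28*7)*(31 + 37) = 196*68 = 13328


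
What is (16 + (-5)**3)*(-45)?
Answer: 4905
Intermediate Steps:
(16 + (-5)**3)*(-45) = (16 - 125)*(-45) = -109*(-45) = 4905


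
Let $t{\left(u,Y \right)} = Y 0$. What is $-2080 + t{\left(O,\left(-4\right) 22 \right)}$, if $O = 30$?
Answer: $-2080$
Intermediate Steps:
$t{\left(u,Y \right)} = 0$
$-2080 + t{\left(O,\left(-4\right) 22 \right)} = -2080 + 0 = -2080$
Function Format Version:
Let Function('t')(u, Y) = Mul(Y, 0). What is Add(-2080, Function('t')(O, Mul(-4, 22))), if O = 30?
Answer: -2080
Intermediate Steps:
Function('t')(u, Y) = 0
Add(-2080, Function('t')(O, Mul(-4, 22))) = Add(-2080, 0) = -2080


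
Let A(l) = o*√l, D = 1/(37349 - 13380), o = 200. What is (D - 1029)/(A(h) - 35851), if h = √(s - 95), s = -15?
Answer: 24664100/(23969*(35851 - 200*110^(¼)*√I)) ≈ 0.029069 + 0.00037616*I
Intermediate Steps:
D = 1/23969 ≈ 4.1721e-5
h = I*√110 (h = √(-15 - 95) = √(-110) = I*√110 ≈ 10.488*I)
A(l) = 200*√l
(D - 1029)/(A(h) - 35851) = (1/23969 - 1029)/(200*√(I*√110) - 35851) = -24664100/(23969*(200*(110^(¼)*√I) - 35851)) = -24664100/(23969*(200*110^(¼)*√I - 35851)) = -24664100/(23969*(-35851 + 200*110^(¼)*√I))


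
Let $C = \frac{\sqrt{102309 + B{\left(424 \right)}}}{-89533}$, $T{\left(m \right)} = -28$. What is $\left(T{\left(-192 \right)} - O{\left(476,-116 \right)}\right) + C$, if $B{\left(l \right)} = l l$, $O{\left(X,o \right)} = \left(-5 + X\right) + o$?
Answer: $-383 - \frac{\sqrt{282085}}{89533} \approx -383.01$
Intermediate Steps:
$O{\left(X,o \right)} = -5 + X + o$
$B{\left(l \right)} = l^{2}$
$C = - \frac{\sqrt{282085}}{89533}$ ($C = \frac{\sqrt{102309 + 424^{2}}}{-89533} = \sqrt{102309 + 179776} \left(- \frac{1}{89533}\right) = \sqrt{282085} \left(- \frac{1}{89533}\right) = - \frac{\sqrt{282085}}{89533} \approx -0.0059321$)
$\left(T{\left(-192 \right)} - O{\left(476,-116 \right)}\right) + C = \left(-28 - \left(-5 + 476 - 116\right)\right) - \frac{\sqrt{282085}}{89533} = \left(-28 - 355\right) - \frac{\sqrt{282085}}{89533} = -383 - \frac{\sqrt{282085}}{89533}$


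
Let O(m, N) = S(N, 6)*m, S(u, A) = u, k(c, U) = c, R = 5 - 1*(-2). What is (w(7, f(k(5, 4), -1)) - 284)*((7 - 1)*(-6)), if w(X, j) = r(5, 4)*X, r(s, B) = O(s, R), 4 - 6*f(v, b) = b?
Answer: 1404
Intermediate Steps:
R = 7 (R = 5 + 2 = 7)
f(v, b) = ⅔ - b/6
O(m, N) = N*m
r(s, B) = 7*s
w(X, j) = 35*X (w(X, j) = (7*5)*X = 35*X)
(w(7, f(k(5, 4), -1)) - 284)*((7 - 1)*(-6)) = (35*7 - 284)*((7 - 1)*(-6)) = (245 - 284)*(6*(-6)) = -39*(-36) = 1404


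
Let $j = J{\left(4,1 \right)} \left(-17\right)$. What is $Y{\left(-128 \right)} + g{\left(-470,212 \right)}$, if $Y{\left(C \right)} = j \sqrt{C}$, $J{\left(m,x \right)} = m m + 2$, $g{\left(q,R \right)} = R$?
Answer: $212 - 2448 i \sqrt{2} \approx 212.0 - 3462.0 i$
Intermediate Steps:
$J{\left(m,x \right)} = 2 + m^{2}$ ($J{\left(m,x \right)} = m^{2} + 2 = 2 + m^{2}$)
$j = -306$ ($j = \left(2 + 4^{2}\right) \left(-17\right) = \left(2 + 16\right) \left(-17\right) = 18 \left(-17\right) = -306$)
$Y{\left(C \right)} = - 306 \sqrt{C}$
$Y{\left(-128 \right)} + g{\left(-470,212 \right)} = - 306 \sqrt{-128} + 212 = - 306 \cdot 8 i \sqrt{2} + 212 = - 2448 i \sqrt{2} + 212 = 212 - 2448 i \sqrt{2}$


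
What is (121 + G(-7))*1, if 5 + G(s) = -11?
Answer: 105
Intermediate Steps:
G(s) = -16 (G(s) = -5 - 11 = -16)
(121 + G(-7))*1 = (121 - 16)*1 = 105*1 = 105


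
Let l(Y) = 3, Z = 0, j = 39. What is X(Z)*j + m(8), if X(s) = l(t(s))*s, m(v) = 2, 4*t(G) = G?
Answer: 2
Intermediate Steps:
t(G) = G/4
X(s) = 3*s
X(Z)*j + m(8) = (3*0)*39 + 2 = 0*39 + 2 = 0 + 2 = 2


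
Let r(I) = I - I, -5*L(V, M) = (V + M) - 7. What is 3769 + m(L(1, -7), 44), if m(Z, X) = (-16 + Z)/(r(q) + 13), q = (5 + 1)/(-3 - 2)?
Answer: 244918/65 ≈ 3768.0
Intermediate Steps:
L(V, M) = 7/5 - M/5 - V/5 (L(V, M) = -((V + M) - 7)/5 = -((M + V) - 7)/5 = -(-7 + M + V)/5 = 7/5 - M/5 - V/5)
q = -6/5 (q = 6/(-5) = 6*(-⅕) = -6/5 ≈ -1.2000)
r(I) = 0
m(Z, X) = -16/13 + Z/13 (m(Z, X) = (-16 + Z)/(0 + 13) = (-16 + Z)/13 = (-16 + Z)*(1/13) = -16/13 + Z/13)
3769 + m(L(1, -7), 44) = 3769 + (-16/13 + (7/5 - ⅕*(-7) - ⅕*1)/13) = 3769 + (-16/13 + (7/5 + 7/5 - ⅕)/13) = 3769 + (-16/13 + (1/13)*(13/5)) = 3769 + (-16/13 + ⅕) = 3769 - 67/65 = 244918/65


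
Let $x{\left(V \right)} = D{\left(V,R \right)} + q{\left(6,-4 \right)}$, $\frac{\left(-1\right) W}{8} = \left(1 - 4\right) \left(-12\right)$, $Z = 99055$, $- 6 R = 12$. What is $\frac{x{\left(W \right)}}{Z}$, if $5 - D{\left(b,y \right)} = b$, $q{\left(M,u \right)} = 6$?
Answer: $\frac{299}{99055} \approx 0.0030185$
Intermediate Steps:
$R = -2$ ($R = \left(- \frac{1}{6}\right) 12 = -2$)
$D{\left(b,y \right)} = 5 - b$
$W = -288$ ($W = - 8 \left(1 - 4\right) \left(-12\right) = - 8 \left(\left(-3\right) \left(-12\right)\right) = \left(-8\right) 36 = -288$)
$x{\left(V \right)} = 11 - V$ ($x{\left(V \right)} = \left(5 - V\right) + 6 = 11 - V$)
$\frac{x{\left(W \right)}}{Z} = \frac{11 - -288}{99055} = \left(11 + 288\right) \frac{1}{99055} = 299 \cdot \frac{1}{99055} = \frac{299}{99055}$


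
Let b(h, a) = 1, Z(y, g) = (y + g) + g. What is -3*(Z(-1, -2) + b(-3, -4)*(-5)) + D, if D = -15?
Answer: 15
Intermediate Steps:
Z(y, g) = y + 2*g (Z(y, g) = (g + y) + g = y + 2*g)
-3*(Z(-1, -2) + b(-3, -4)*(-5)) + D = -3*((-1 + 2*(-2)) + 1*(-5)) - 15 = -3*((-1 - 4) - 5) - 15 = -3*(-5 - 5) - 15 = -3*(-10) - 15 = 30 - 15 = 15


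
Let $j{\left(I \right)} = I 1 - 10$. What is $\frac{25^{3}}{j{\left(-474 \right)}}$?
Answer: $- \frac{15625}{484} \approx -32.283$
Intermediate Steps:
$j{\left(I \right)} = -10 + I$ ($j{\left(I \right)} = I - 10 = -10 + I$)
$\frac{25^{3}}{j{\left(-474 \right)}} = \frac{25^{3}}{-10 - 474} = \frac{15625}{-484} = 15625 \left(- \frac{1}{484}\right) = - \frac{15625}{484}$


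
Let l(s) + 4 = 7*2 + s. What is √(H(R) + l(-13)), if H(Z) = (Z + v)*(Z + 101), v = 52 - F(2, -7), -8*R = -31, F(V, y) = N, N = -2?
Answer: √388265/8 ≈ 77.889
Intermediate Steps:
F(V, y) = -2
R = 31/8 (R = -⅛*(-31) = 31/8 ≈ 3.8750)
v = 54 (v = 52 - 1*(-2) = 52 + 2 = 54)
l(s) = 10 + s (l(s) = -4 + (7*2 + s) = -4 + (14 + s) = 10 + s)
H(Z) = (54 + Z)*(101 + Z) (H(Z) = (Z + 54)*(Z + 101) = (54 + Z)*(101 + Z))
√(H(R) + l(-13)) = √((5454 + (31/8)² + 155*(31/8)) + (10 - 13)) = √((5454 + 961/64 + 4805/8) - 3) = √(388457/64 - 3) = √(388265/64) = √388265/8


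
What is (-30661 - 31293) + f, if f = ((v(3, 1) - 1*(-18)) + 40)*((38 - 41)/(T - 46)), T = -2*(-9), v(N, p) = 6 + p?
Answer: -1734517/28 ≈ -61947.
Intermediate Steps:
T = 18
f = 195/28 (f = (((6 + 1) - 1*(-18)) + 40)*((38 - 41)/(18 - 46)) = ((7 + 18) + 40)*(-3/(-28)) = (25 + 40)*(-3*(-1/28)) = 65*(3/28) = 195/28 ≈ 6.9643)
(-30661 - 31293) + f = (-30661 - 31293) + 195/28 = -61954 + 195/28 = -1734517/28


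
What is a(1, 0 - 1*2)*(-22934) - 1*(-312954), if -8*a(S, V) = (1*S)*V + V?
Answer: 301487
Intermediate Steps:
a(S, V) = -V/8 - S*V/8 (a(S, V) = -((1*S)*V + V)/8 = -(S*V + V)/8 = -(V + S*V)/8 = -V/8 - S*V/8)
a(1, 0 - 1*2)*(-22934) - 1*(-312954) = -(0 - 1*2)*(1 + 1)/8*(-22934) - 1*(-312954) = -⅛*(0 - 2)*2*(-22934) + 312954 = -⅛*(-2)*2*(-22934) + 312954 = (½)*(-22934) + 312954 = -11467 + 312954 = 301487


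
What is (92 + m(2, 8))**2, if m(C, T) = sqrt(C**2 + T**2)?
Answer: 8532 + 368*sqrt(17) ≈ 10049.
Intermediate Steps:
(92 + m(2, 8))**2 = (92 + sqrt(2**2 + 8**2))**2 = (92 + sqrt(4 + 64))**2 = (92 + sqrt(68))**2 = (92 + 2*sqrt(17))**2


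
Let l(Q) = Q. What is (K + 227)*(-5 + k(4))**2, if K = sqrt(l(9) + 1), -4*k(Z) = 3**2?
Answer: 190907/16 + 841*sqrt(10)/16 ≈ 12098.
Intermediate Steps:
k(Z) = -9/4 (k(Z) = -1/4*3**2 = -1/4*9 = -9/4)
K = sqrt(10) (K = sqrt(9 + 1) = sqrt(10) ≈ 3.1623)
(K + 227)*(-5 + k(4))**2 = (sqrt(10) + 227)*(-5 - 9/4)**2 = (227 + sqrt(10))*(-29/4)**2 = (227 + sqrt(10))*(841/16) = 190907/16 + 841*sqrt(10)/16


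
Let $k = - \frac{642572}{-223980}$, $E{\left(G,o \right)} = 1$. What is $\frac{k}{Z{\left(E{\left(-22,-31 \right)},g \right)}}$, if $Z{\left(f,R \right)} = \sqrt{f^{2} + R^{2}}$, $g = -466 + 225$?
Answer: $\frac{160643 \sqrt{58082}}{3252301590} \approx 0.011904$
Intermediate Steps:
$g = -241$
$Z{\left(f,R \right)} = \sqrt{R^{2} + f^{2}}$
$k = \frac{160643}{55995}$ ($k = \left(-642572\right) \left(- \frac{1}{223980}\right) = \frac{160643}{55995} \approx 2.8689$)
$\frac{k}{Z{\left(E{\left(-22,-31 \right)},g \right)}} = \frac{160643}{55995 \sqrt{\left(-241\right)^{2} + 1^{2}}} = \frac{160643}{55995 \sqrt{58081 + 1}} = \frac{160643}{55995 \sqrt{58082}} = \frac{160643 \frac{\sqrt{58082}}{58082}}{55995} = \frac{160643 \sqrt{58082}}{3252301590}$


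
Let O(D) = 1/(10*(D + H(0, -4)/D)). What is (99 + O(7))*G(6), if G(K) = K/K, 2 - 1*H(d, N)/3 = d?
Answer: 54457/550 ≈ 99.013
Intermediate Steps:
H(d, N) = 6 - 3*d
G(K) = 1
O(D) = 1/(10*D + 60/D) (O(D) = 1/(10*(D + (6 - 3*0)/D)) = 1/(10*(D + (6 + 0)/D)) = 1/(10*(D + 6/D)) = 1/(10*D + 60/D))
(99 + O(7))*G(6) = (99 + (⅒)*7/(6 + 7²))*1 = (99 + (⅒)*7/(6 + 49))*1 = (99 + (⅒)*7/55)*1 = (99 + (⅒)*7*(1/55))*1 = (99 + 7/550)*1 = (54457/550)*1 = 54457/550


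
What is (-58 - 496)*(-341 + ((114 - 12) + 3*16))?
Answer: 105814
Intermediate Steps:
(-58 - 496)*(-341 + ((114 - 12) + 3*16)) = -554*(-341 + (102 + 48)) = -554*(-341 + 150) = -554*(-191) = 105814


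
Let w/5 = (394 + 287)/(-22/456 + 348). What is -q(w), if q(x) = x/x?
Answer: -1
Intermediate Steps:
w = 776340/79333 (w = 5*((394 + 287)/(-22/456 + 348)) = 5*(681/(-22*1/456 + 348)) = 5*(681/(-11/228 + 348)) = 5*(681/(79333/228)) = 5*(681*(228/79333)) = 5*(155268/79333) = 776340/79333 ≈ 9.7858)
q(x) = 1
-q(w) = -1*1 = -1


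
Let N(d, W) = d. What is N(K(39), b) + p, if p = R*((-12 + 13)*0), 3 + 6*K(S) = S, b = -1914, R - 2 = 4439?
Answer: 6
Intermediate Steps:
R = 4441 (R = 2 + 4439 = 4441)
K(S) = -½ + S/6
p = 0 (p = 4441*((-12 + 13)*0) = 4441*(1*0) = 4441*0 = 0)
N(K(39), b) + p = (-½ + (⅙)*39) + 0 = (-½ + 13/2) + 0 = 6 + 0 = 6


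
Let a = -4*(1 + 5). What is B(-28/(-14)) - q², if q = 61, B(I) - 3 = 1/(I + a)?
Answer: -81797/22 ≈ -3718.0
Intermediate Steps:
a = -24 (a = -4*6 = -24)
B(I) = 3 + 1/(-24 + I) (B(I) = 3 + 1/(I - 24) = 3 + 1/(-24 + I))
B(-28/(-14)) - q² = (-71 + 3*(-28/(-14)))/(-24 - 28/(-14)) - 1*61² = (-71 + 3*(-28*(-1/14)))/(-24 - 28*(-1/14)) - 1*3721 = (-71 + 3*2)/(-24 + 2) - 3721 = (-71 + 6)/(-22) - 3721 = -1/22*(-65) - 3721 = 65/22 - 3721 = -81797/22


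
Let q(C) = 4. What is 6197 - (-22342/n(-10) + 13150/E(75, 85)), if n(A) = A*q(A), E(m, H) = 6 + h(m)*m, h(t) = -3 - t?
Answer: 164821259/29220 ≈ 5640.7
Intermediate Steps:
E(m, H) = 6 + m*(-3 - m) (E(m, H) = 6 + (-3 - m)*m = 6 + m*(-3 - m))
n(A) = 4*A (n(A) = A*4 = 4*A)
6197 - (-22342/n(-10) + 13150/E(75, 85)) = 6197 - (-22342/(4*(-10)) + 13150/(6 - 1*75*(3 + 75))) = 6197 - (-22342/(-40) + 13150/(6 - 1*75*78)) = 6197 - (-22342*(-1/40) + 13150/(6 - 5850)) = 6197 - (11171/20 + 13150/(-5844)) = 6197 - (11171/20 + 13150*(-1/5844)) = 6197 - (11171/20 - 6575/2922) = 6197 - 1*16255081/29220 = 6197 - 16255081/29220 = 164821259/29220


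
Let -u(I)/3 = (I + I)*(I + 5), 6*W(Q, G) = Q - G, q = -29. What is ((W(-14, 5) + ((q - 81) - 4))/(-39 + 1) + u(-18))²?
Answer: 282609721/144 ≈ 1.9626e+6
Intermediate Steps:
W(Q, G) = -G/6 + Q/6 (W(Q, G) = (Q - G)/6 = -G/6 + Q/6)
u(I) = -6*I*(5 + I) (u(I) = -3*(I + I)*(I + 5) = -3*2*I*(5 + I) = -6*I*(5 + I))
((W(-14, 5) + ((q - 81) - 4))/(-39 + 1) + u(-18))² = (((-⅙*5 + (⅙)*(-14)) + ((-29 - 81) - 4))/(-39 + 1) - 6*(-18)*(5 - 18))² = (((-⅚ - 7/3) + (-110 - 4))/(-38) - 6*(-18)*(-13))² = ((-19/6 - 114)*(-1/38) - 1404)² = (-703/6*(-1/38) - 1404)² = (37/12 - 1404)² = (-16811/12)² = 282609721/144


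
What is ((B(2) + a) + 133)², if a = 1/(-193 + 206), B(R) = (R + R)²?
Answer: 3755844/169 ≈ 22224.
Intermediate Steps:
B(R) = 4*R² (B(R) = (2*R)² = 4*R²)
a = 1/13 ≈ 0.076923
((B(2) + a) + 133)² = ((4*2² + 1/13) + 133)² = ((4*4 + 1/13) + 133)² = ((16 + 1/13) + 133)² = (209/13 + 133)² = (1938/13)² = 3755844/169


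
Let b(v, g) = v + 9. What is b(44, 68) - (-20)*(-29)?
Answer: -527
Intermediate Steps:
b(v, g) = 9 + v
b(44, 68) - (-20)*(-29) = (9 + 44) - (-20)*(-29) = 53 - 1*580 = 53 - 580 = -527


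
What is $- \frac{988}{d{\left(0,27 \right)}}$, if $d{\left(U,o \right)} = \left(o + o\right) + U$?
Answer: $- \frac{494}{27} \approx -18.296$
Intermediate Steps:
$d{\left(U,o \right)} = U + 2 o$ ($d{\left(U,o \right)} = 2 o + U = U + 2 o$)
$- \frac{988}{d{\left(0,27 \right)}} = - \frac{988}{0 + 2 \cdot 27} = - \frac{988}{0 + 54} = - \frac{988}{54} = \left(-988\right) \frac{1}{54} = - \frac{494}{27}$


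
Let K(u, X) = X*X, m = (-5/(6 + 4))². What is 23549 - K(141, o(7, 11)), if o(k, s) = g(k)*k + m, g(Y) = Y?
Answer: 337975/16 ≈ 21123.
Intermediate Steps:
m = ¼ (m = (-5/10)² = (-5*⅒)² = (-½)² = ¼ ≈ 0.25000)
o(k, s) = ¼ + k² (o(k, s) = k*k + ¼ = k² + ¼ = ¼ + k²)
K(u, X) = X²
23549 - K(141, o(7, 11)) = 23549 - (¼ + 7²)² = 23549 - (¼ + 49)² = 23549 - (197/4)² = 23549 - 1*38809/16 = 23549 - 38809/16 = 337975/16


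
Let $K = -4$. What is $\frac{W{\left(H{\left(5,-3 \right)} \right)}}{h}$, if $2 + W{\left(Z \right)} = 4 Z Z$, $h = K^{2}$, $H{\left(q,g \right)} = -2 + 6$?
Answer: $\frac{31}{8} \approx 3.875$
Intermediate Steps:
$H{\left(q,g \right)} = 4$
$h = 16$ ($h = \left(-4\right)^{2} = 16$)
$W{\left(Z \right)} = -2 + 4 Z^{2}$ ($W{\left(Z \right)} = -2 + 4 Z Z = -2 + 4 Z^{2}$)
$\frac{W{\left(H{\left(5,-3 \right)} \right)}}{h} = \frac{-2 + 4 \cdot 4^{2}}{16} = \left(-2 + 4 \cdot 16\right) \frac{1}{16} = \left(-2 + 64\right) \frac{1}{16} = 62 \cdot \frac{1}{16} = \frac{31}{8}$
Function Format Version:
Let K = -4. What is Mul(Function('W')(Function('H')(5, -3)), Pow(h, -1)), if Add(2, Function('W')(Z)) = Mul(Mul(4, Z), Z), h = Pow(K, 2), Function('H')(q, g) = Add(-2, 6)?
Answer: Rational(31, 8) ≈ 3.8750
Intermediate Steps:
Function('H')(q, g) = 4
h = 16 (h = Pow(-4, 2) = 16)
Function('W')(Z) = Add(-2, Mul(4, Pow(Z, 2))) (Function('W')(Z) = Add(-2, Mul(Mul(4, Z), Z)) = Add(-2, Mul(4, Pow(Z, 2))))
Mul(Function('W')(Function('H')(5, -3)), Pow(h, -1)) = Mul(Add(-2, Mul(4, Pow(4, 2))), Pow(16, -1)) = Mul(Add(-2, Mul(4, 16)), Rational(1, 16)) = Mul(Add(-2, 64), Rational(1, 16)) = Mul(62, Rational(1, 16)) = Rational(31, 8)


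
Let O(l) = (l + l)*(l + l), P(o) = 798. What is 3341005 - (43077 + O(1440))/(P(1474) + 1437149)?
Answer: 4804179779258/1437947 ≈ 3.3410e+6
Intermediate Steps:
O(l) = 4*l**2 (O(l) = (2*l)*(2*l) = 4*l**2)
3341005 - (43077 + O(1440))/(P(1474) + 1437149) = 3341005 - (43077 + 4*1440**2)/(798 + 1437149) = 3341005 - (43077 + 4*2073600)/1437947 = 3341005 - (43077 + 8294400)/1437947 = 3341005 - 8337477/1437947 = 4804179779258/1437947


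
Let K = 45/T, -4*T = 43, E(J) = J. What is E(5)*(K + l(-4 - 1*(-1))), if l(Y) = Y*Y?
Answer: 1035/43 ≈ 24.070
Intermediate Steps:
T = -43/4 (T = -1/4*43 = -43/4 ≈ -10.750)
K = -180/43 (K = 45/(-43/4) = 45*(-4/43) = -180/43 ≈ -4.1860)
l(Y) = Y**2
E(5)*(K + l(-4 - 1*(-1))) = 5*(-180/43 + (-4 - 1*(-1))**2) = 5*(-180/43 + (-4 + 1)**2) = 5*(-180/43 + (-3)**2) = 5*(-180/43 + 9) = 5*(207/43) = 1035/43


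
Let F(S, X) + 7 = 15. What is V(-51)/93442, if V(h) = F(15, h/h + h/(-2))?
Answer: 4/46721 ≈ 8.5615e-5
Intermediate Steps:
F(S, X) = 8 (F(S, X) = -7 + 15 = 8)
V(h) = 8
V(-51)/93442 = 8/93442 = 8*(1/93442) = 4/46721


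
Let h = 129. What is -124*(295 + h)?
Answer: -52576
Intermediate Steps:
-124*(295 + h) = -124*(295 + 129) = -124*424 = -52576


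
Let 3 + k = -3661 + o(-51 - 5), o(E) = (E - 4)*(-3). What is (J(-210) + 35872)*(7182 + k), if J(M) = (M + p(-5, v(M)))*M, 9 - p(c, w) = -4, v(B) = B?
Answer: 285640916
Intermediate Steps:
o(E) = 12 - 3*E (o(E) = (-4 + E)*(-3) = 12 - 3*E)
p(c, w) = 13 (p(c, w) = 9 - 1*(-4) = 9 + 4 = 13)
k = -3484 (k = -3 + (-3661 + (12 - 3*(-51 - 5))) = -3 + (-3661 + (12 - 3*(-56))) = -3 + (-3661 + (12 + 168)) = -3 + (-3661 + 180) = -3 - 3481 = -3484)
J(M) = M*(13 + M) (J(M) = (M + 13)*M = (13 + M)*M = M*(13 + M))
(J(-210) + 35872)*(7182 + k) = (-210*(13 - 210) + 35872)*(7182 - 3484) = (-210*(-197) + 35872)*3698 = (41370 + 35872)*3698 = 77242*3698 = 285640916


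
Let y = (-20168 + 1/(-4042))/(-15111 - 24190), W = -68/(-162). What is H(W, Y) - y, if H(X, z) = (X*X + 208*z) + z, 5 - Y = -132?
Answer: 29842258640769721/1042245306162 ≈ 28633.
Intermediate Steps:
Y = 137 (Y = 5 - 1*(-132) = 5 + 132 = 137)
W = 34/81 (W = -68*(-1/162) = 34/81 ≈ 0.41975)
H(X, z) = X² + 209*z (H(X, z) = (X² + 208*z) + z = X² + 209*z)
y = 81519057/158854642 (y = (-20168 - 1/4042)/(-39301) = -81519057/4042*(-1/39301) = 81519057/158854642 ≈ 0.51317)
H(W, Y) - y = ((34/81)² + 209*137) - 1*81519057/158854642 = (1156/6561 + 28633) - 81519057/158854642 = 187862269/6561 - 81519057/158854642 = 29842258640769721/1042245306162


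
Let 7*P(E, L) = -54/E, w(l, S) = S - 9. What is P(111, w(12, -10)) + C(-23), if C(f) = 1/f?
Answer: -673/5957 ≈ -0.11298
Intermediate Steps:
w(l, S) = -9 + S
P(E, L) = -54/(7*E) (P(E, L) = (-54/E)/7 = -54/(7*E))
P(111, w(12, -10)) + C(-23) = -54/7/111 + 1/(-23) = -54/7*1/111 - 1/23 = -18/259 - 1/23 = -673/5957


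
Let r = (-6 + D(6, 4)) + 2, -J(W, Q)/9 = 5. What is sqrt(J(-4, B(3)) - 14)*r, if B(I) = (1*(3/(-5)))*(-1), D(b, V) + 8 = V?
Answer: -8*I*sqrt(59) ≈ -61.449*I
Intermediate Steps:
D(b, V) = -8 + V
B(I) = 3/5 (B(I) = (1*(3*(-1/5)))*(-1) = (1*(-3/5))*(-1) = -3/5*(-1) = 3/5)
J(W, Q) = -45 (J(W, Q) = -9*5 = -45)
r = -8 (r = (-6 + (-8 + 4)) + 2 = (-6 - 4) + 2 = -10 + 2 = -8)
sqrt(J(-4, B(3)) - 14)*r = sqrt(-45 - 14)*(-8) = sqrt(-59)*(-8) = (I*sqrt(59))*(-8) = -8*I*sqrt(59)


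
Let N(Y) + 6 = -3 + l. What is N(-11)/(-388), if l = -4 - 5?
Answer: 9/194 ≈ 0.046392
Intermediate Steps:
l = -9
N(Y) = -18 (N(Y) = -6 + (-3 - 9) = -6 - 12 = -18)
N(-11)/(-388) = -18/(-388) = -18*(-1/388) = 9/194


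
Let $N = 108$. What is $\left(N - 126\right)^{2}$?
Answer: $324$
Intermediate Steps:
$\left(N - 126\right)^{2} = \left(108 - 126\right)^{2} = \left(-18\right)^{2} = 324$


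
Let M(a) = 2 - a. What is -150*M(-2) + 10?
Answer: -590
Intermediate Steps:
-150*M(-2) + 10 = -150*(2 - 1*(-2)) + 10 = -150*(2 + 2) + 10 = -150*4 + 10 = -600 + 10 = -590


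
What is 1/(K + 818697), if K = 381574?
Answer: 1/1200271 ≈ 8.3315e-7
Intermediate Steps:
1/(K + 818697) = 1/(381574 + 818697) = 1/1200271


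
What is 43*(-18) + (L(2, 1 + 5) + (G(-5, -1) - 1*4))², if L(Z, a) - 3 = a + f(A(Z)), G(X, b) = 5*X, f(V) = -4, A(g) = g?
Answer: -198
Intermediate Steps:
L(Z, a) = -1 + a (L(Z, a) = 3 + (a - 4) = 3 + (-4 + a) = -1 + a)
43*(-18) + (L(2, 1 + 5) + (G(-5, -1) - 1*4))² = 43*(-18) + ((-1 + (1 + 5)) + (5*(-5) - 1*4))² = -774 + ((-1 + 6) + (-25 - 4))² = -774 + (5 - 29)² = -774 + (-24)² = -774 + 576 = -198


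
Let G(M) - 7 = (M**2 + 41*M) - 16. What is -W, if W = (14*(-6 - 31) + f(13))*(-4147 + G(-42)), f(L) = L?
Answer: -2077570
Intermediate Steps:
G(M) = -9 + M**2 + 41*M (G(M) = 7 + ((M**2 + 41*M) - 16) = 7 + (-16 + M**2 + 41*M) = -9 + M**2 + 41*M)
W = 2077570 (W = (14*(-6 - 31) + 13)*(-4147 + (-9 + (-42)**2 + 41*(-42))) = (14*(-37) + 13)*(-4147 + (-9 + 1764 - 1722)) = (-518 + 13)*(-4147 + 33) = -505*(-4114) = 2077570)
-W = -1*2077570 = -2077570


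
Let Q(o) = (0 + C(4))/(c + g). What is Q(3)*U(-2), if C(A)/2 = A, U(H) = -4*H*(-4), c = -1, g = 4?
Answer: -256/3 ≈ -85.333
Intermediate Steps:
U(H) = 16*H
C(A) = 2*A
Q(o) = 8/3 (Q(o) = (0 + 2*4)/(-1 + 4) = (0 + 8)/3 = 8*(1/3) = 8/3)
Q(3)*U(-2) = 8*(16*(-2))/3 = (8/3)*(-32) = -256/3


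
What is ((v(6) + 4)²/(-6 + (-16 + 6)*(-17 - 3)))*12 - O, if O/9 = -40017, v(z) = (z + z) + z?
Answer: 34937745/97 ≈ 3.6018e+5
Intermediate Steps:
v(z) = 3*z (v(z) = 2*z + z = 3*z)
O = -360153 (O = 9*(-40017) = -360153)
((v(6) + 4)²/(-6 + (-16 + 6)*(-17 - 3)))*12 - O = ((3*6 + 4)²/(-6 + (-16 + 6)*(-17 - 3)))*12 - 1*(-360153) = ((18 + 4)²/(-6 - 10*(-20)))*12 + 360153 = (22²/(-6 + 200))*12 + 360153 = (484/194)*12 + 360153 = (484*(1/194))*12 + 360153 = (242/97)*12 + 360153 = 2904/97 + 360153 = 34937745/97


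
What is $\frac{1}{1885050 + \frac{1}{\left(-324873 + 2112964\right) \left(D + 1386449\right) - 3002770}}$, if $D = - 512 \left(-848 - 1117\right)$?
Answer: $\frac{4278056569369}{8064350536089033451} \approx 5.3049 \cdot 10^{-7}$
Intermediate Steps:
$D = 1006080$ ($D = \left(-512\right) \left(-1965\right) = 1006080$)
$\frac{1}{1885050 + \frac{1}{\left(-324873 + 2112964\right) \left(D + 1386449\right) - 3002770}} = \frac{1}{1885050 + \frac{1}{\left(-324873 + 2112964\right) \left(1006080 + 1386449\right) - 3002770}} = \frac{1}{1885050 + \frac{1}{1788091 \cdot 2392529 - 3002770}} = \frac{1}{1885050 + \frac{1}{4278059572139 - 3002770}} = \frac{1}{1885050 + \frac{1}{4278056569369}} = \frac{1}{\frac{8064350536089033451}{4278056569369}} = \frac{4278056569369}{8064350536089033451}$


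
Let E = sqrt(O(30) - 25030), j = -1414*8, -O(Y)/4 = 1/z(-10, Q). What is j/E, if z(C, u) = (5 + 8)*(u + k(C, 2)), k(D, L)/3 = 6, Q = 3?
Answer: 5656*I*sqrt(1865461962)/3416597 ≈ 71.5*I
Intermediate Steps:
k(D, L) = 18 (k(D, L) = 3*6 = 18)
z(C, u) = 234 + 13*u (z(C, u) = (5 + 8)*(u + 18) = 13*(18 + u) = 234 + 13*u)
O(Y) = -4/273 (O(Y) = -4/(234 + 13*3) = -4/(234 + 39) = -4/273)
j = -11312
E = I*sqrt(1865461962)/273 (E = sqrt(-4/273 - 25030) = sqrt(-6833194/273) = I*sqrt(1865461962)/273 ≈ 158.21*I)
j/E = -11312*(-I*sqrt(1865461962)/6833194) = -(-5656)*I*sqrt(1865461962)/3416597 = 5656*I*sqrt(1865461962)/3416597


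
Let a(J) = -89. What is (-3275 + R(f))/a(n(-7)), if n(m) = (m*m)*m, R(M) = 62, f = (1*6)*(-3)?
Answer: 3213/89 ≈ 36.101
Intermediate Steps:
f = -18 (f = 6*(-3) = -18)
n(m) = m**3 (n(m) = m**2*m = m**3)
(-3275 + R(f))/a(n(-7)) = (-3275 + 62)/(-89) = -3213*(-1/89) = 3213/89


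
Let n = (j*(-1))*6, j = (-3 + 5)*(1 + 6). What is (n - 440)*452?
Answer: -236848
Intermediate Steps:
j = 14 (j = 2*7 = 14)
n = -84 (n = (14*(-1))*6 = -14*6 = -84)
(n - 440)*452 = (-84 - 440)*452 = -524*452 = -236848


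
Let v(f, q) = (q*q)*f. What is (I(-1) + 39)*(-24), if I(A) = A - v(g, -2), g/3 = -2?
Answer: -1488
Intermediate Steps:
g = -6 (g = 3*(-2) = -6)
v(f, q) = f*q² (v(f, q) = q²*f = f*q²)
I(A) = 24 + A (I(A) = A - (-6)*(-2)² = A - (-6)*4 = A - 1*(-24) = A + 24 = 24 + A)
(I(-1) + 39)*(-24) = ((24 - 1) + 39)*(-24) = (23 + 39)*(-24) = 62*(-24) = -1488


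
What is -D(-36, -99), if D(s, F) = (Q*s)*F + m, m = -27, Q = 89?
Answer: -317169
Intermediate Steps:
D(s, F) = -27 + 89*F*s (D(s, F) = (89*s)*F - 27 = 89*F*s - 27 = -27 + 89*F*s)
-D(-36, -99) = -(-27 + 89*(-99)*(-36)) = -(-27 + 317196) = -1*317169 = -317169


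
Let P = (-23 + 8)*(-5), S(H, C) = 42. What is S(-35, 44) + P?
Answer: 117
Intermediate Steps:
P = 75 (P = -15*(-5) = 75)
S(-35, 44) + P = 42 + 75 = 117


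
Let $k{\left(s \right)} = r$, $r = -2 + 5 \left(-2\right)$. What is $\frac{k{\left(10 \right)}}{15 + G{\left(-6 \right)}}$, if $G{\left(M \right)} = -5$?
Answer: $- \frac{6}{5} \approx -1.2$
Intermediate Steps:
$r = -12$ ($r = -2 - 10 = -12$)
$k{\left(s \right)} = -12$
$\frac{k{\left(10 \right)}}{15 + G{\left(-6 \right)}} = - \frac{12}{15 - 5} = - \frac{12}{10} = \left(-12\right) \frac{1}{10} = - \frac{6}{5}$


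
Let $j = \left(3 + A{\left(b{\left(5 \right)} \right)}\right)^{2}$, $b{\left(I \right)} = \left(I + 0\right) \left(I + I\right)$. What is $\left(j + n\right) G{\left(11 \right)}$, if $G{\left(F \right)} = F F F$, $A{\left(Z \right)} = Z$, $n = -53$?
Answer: $3668236$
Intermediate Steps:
$b{\left(I \right)} = 2 I^{2}$ ($b{\left(I \right)} = I 2 I = 2 I^{2}$)
$G{\left(F \right)} = F^{3}$ ($G{\left(F \right)} = F^{2} F = F^{3}$)
$j = 2809$ ($j = \left(3 + 2 \cdot 5^{2}\right)^{2} = \left(3 + 2 \cdot 25\right)^{2} = \left(3 + 50\right)^{2} = 53^{2} = 2809$)
$\left(j + n\right) G{\left(11 \right)} = \left(2809 - 53\right) 11^{3} = 2756 \cdot 1331 = 3668236$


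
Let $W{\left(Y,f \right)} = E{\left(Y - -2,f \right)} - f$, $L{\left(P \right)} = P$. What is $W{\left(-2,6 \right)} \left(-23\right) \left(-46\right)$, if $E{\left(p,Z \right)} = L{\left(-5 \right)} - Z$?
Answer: $-17986$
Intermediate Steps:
$E{\left(p,Z \right)} = -5 - Z$
$W{\left(Y,f \right)} = -5 - 2 f$ ($W{\left(Y,f \right)} = \left(-5 - f\right) - f = -5 - 2 f$)
$W{\left(-2,6 \right)} \left(-23\right) \left(-46\right) = \left(-5 - 12\right) \left(-23\right) \left(-46\right) = \left(-17\right) \left(-23\right) \left(-46\right) = 391 \left(-46\right) = -17986$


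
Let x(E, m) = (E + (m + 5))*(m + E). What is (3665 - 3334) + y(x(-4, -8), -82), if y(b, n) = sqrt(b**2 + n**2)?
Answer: 331 + 2*sqrt(3445) ≈ 448.39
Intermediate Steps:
x(E, m) = (E + m)*(5 + E + m) (x(E, m) = (E + (5 + m))*(E + m) = (5 + E + m)*(E + m) = (E + m)*(5 + E + m))
(3665 - 3334) + y(x(-4, -8), -82) = (3665 - 3334) + sqrt(((-4)**2 + (-8)**2 + 5*(-4) + 5*(-8) + 2*(-4)*(-8))**2 + (-82)**2) = 331 + sqrt((16 + 64 - 20 - 40 + 64)**2 + 6724) = 331 + sqrt(84**2 + 6724) = 331 + sqrt(7056 + 6724) = 331 + sqrt(13780) = 331 + 2*sqrt(3445)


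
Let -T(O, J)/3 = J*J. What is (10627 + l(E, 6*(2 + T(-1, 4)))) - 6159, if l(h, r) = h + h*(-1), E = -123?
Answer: 4468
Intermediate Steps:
T(O, J) = -3*J² (T(O, J) = -3*J*J = -3*J²)
l(h, r) = 0 (l(h, r) = h - h = 0)
(10627 + l(E, 6*(2 + T(-1, 4)))) - 6159 = (10627 + 0) - 6159 = 10627 - 6159 = 4468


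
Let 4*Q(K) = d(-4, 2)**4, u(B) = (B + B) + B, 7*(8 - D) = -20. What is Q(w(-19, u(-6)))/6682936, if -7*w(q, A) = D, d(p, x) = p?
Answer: 8/835367 ≈ 9.5766e-6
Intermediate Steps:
D = 76/7 (D = 8 - 1/7*(-20) = 8 + 20/7 = 76/7 ≈ 10.857)
u(B) = 3*B (u(B) = 2*B + B = 3*B)
w(q, A) = -76/49 (w(q, A) = -1/7*76/7 = -76/49)
Q(K) = 64 (Q(K) = (1/4)*(-4)**4 = (1/4)*256 = 64)
Q(w(-19, u(-6)))/6682936 = 64/6682936 = 64*(1/6682936) = 8/835367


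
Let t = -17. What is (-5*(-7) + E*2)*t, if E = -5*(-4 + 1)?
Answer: -1105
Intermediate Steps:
E = 15 (E = -5*(-3) = 15)
(-5*(-7) + E*2)*t = (-5*(-7) + 15*2)*(-17) = (35 + 30)*(-17) = 65*(-17) = -1105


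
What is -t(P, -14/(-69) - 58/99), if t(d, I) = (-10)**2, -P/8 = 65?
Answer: -100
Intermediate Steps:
P = -520 (P = -8*65 = -520)
t(d, I) = 100
-t(P, -14/(-69) - 58/99) = -1*100 = -100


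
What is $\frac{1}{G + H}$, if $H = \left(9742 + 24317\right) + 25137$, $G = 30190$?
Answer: $\frac{1}{89386} \approx 1.1187 \cdot 10^{-5}$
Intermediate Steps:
$H = 59196$ ($H = 34059 + 25137 = 59196$)
$\frac{1}{G + H} = \frac{1}{30190 + 59196} = \frac{1}{89386}$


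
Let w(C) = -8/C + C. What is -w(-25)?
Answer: 617/25 ≈ 24.680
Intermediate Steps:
w(C) = C - 8/C
-w(-25) = -(-25 - 8/(-25)) = -(-25 - 8*(-1/25)) = -(-25 + 8/25) = -1*(-617/25) = 617/25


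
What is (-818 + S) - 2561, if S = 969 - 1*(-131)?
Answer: -2279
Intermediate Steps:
S = 1100 (S = 969 + 131 = 1100)
(-818 + S) - 2561 = (-818 + 1100) - 2561 = 282 - 2561 = -2279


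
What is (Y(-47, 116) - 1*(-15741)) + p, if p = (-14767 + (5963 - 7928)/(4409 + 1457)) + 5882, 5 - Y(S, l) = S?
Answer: 40520363/5866 ≈ 6907.7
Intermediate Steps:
Y(S, l) = 5 - S
p = -52121375/5866 (p = (-14767 - 1965/5866) + 5882 = -86625187/5866 + 5882 = -52121375/5866 ≈ -8885.3)
(Y(-47, 116) - 1*(-15741)) + p = ((5 - 1*(-47)) - 1*(-15741)) - 52121375/5866 = ((5 + 47) + 15741) - 52121375/5866 = (52 + 15741) - 52121375/5866 = 15793 - 52121375/5866 = 40520363/5866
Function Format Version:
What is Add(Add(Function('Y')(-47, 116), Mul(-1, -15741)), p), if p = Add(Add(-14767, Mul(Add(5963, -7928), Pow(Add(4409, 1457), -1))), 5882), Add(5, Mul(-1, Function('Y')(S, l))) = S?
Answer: Rational(40520363, 5866) ≈ 6907.7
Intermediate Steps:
Function('Y')(S, l) = Add(5, Mul(-1, S))
p = Rational(-52121375, 5866) (p = Add(Add(-14767, Mul(-1965, Pow(5866, -1))), 5882) = Add(Add(-14767, Mul(-1965, Rational(1, 5866))), 5882) = Add(Add(-14767, Rational(-1965, 5866)), 5882) = Add(Rational(-86625187, 5866), 5882) = Rational(-52121375, 5866) ≈ -8885.3)
Add(Add(Function('Y')(-47, 116), Mul(-1, -15741)), p) = Add(Add(Add(5, Mul(-1, -47)), Mul(-1, -15741)), Rational(-52121375, 5866)) = Add(Add(Add(5, 47), 15741), Rational(-52121375, 5866)) = Add(Add(52, 15741), Rational(-52121375, 5866)) = Add(15793, Rational(-52121375, 5866)) = Rational(40520363, 5866)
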